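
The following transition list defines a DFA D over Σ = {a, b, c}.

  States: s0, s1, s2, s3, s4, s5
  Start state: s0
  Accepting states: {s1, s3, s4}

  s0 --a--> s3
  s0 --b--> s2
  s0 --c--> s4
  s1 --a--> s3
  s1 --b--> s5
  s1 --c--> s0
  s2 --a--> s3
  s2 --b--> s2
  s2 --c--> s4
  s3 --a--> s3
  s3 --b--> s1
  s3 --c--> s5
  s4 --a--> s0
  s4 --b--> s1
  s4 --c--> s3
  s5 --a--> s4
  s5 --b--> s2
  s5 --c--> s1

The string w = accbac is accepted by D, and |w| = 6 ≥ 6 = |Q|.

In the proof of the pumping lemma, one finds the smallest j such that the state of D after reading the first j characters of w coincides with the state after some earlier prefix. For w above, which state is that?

s5

State sequence: s0 -a-> s3 -c-> s5 -c-> s1 -b-> s5 -a-> s4 -c-> s3
First repeat at step 4: s5 was already visited.

The earliest repeat is at step j = 4: D is in s5, which it already visited at step i = 2.
Pumping length from the standard proof: p = 6 (the number of states). The repeated state found above gives |xy| = j ≤ 6 and |y| = j − i ≥ 1.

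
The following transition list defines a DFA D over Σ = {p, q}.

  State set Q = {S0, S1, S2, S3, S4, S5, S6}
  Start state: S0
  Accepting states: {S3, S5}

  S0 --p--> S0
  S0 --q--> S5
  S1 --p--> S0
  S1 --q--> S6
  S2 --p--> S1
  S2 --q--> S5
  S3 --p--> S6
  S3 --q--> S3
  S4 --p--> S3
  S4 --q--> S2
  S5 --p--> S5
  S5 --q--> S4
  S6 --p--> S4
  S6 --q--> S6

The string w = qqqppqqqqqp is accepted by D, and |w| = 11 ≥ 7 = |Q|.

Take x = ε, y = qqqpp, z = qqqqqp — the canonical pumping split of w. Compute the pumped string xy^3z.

qqqppqqqppqqqppqqqqqp

xy^3z = ε·qqqpp·qqqpp·qqqpp·qqqqqp = qqqppqqqppqqqppqqqqqp.
Reading y = qqqpp takes D from S0 back to S0, so after x·y·y·y the machine is still in S0, and z then leads to the accepting state S3. Hence qqqppqqqppqqqppqqqqqp ∈ L(D).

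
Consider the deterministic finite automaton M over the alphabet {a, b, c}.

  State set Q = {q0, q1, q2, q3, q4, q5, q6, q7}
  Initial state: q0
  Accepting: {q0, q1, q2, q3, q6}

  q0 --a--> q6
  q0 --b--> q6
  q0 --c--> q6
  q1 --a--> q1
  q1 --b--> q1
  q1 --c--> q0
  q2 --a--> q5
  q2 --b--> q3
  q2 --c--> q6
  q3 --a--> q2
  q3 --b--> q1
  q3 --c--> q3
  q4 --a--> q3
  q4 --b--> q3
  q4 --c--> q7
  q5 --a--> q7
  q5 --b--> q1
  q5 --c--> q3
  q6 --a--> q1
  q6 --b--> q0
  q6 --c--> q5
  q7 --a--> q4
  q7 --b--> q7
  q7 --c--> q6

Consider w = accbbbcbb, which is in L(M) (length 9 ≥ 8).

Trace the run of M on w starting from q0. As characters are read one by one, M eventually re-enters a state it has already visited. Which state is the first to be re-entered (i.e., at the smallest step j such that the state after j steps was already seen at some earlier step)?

q1

State sequence: q0 -a-> q6 -c-> q5 -c-> q3 -b-> q1 -b-> q1 -b-> q1 -c-> q0 -b-> q6 -b-> q0
First repeat at step 5: q1 was already visited.

The earliest repeat is at step j = 5: M is in q1, which it already visited at step i = 4.
Since M has 8 states, any run of length ≥ 8 visits 8+1 states, so by pigeonhole some state repeats within the first 8 steps — that repeat gives the pumpable loop.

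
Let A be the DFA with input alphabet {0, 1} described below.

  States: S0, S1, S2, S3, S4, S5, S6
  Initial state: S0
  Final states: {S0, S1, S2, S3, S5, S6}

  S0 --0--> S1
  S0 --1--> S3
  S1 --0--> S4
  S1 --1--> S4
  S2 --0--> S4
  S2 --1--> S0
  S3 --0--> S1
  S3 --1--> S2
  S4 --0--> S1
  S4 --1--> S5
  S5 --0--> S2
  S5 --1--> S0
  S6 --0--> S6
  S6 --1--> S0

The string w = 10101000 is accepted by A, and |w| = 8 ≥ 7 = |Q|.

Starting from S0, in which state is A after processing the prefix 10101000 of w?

S1

State sequence: S0 -1-> S3 -0-> S1 -1-> S4 -0-> S1 -1-> S4 -0-> S1 -0-> S4 -0-> S1

After reading 8 characters, A is in state S1.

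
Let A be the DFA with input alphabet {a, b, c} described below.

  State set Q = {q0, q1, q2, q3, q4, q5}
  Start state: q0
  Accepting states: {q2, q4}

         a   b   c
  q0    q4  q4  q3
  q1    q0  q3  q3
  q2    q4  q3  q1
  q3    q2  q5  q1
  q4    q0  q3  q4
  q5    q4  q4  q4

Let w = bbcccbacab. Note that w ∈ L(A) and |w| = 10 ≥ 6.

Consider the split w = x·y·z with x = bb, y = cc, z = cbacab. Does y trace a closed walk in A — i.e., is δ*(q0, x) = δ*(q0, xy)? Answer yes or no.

Run of A on the first 4 characters of w = b b c c:
  step 0: q0  (start)
  step 1: q4  (read b: q0→q4)
  step 2: q3  (read b: q4→q3)
  step 3: q1  (read c: q3→q1)
  step 4: q3  (read c: q1→q3)

After x (step 2): q3. After xy (step 4): q3.
They match, so y = cc drives A around a cycle from q3 back to itself; pumping y any number of times keeps A in q3 before reading z, and xyⁱz ∈ L(A) for every i ≥ 0.

yes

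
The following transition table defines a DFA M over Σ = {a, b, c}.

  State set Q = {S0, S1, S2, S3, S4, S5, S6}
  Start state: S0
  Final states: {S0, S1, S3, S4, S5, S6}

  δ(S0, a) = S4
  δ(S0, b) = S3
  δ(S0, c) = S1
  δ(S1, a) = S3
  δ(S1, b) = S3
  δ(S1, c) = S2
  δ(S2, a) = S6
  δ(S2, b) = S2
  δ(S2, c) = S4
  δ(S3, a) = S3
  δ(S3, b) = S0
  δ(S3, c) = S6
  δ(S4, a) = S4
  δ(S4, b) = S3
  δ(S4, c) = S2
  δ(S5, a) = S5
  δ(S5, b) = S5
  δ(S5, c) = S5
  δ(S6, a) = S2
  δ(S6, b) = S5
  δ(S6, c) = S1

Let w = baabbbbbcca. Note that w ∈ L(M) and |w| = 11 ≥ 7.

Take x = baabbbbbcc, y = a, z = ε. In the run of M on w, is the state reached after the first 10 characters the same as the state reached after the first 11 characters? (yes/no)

no

Run of M on the first 11 characters of w = b a a b b b b b c c a:
  step 0: S0  (start)
  step 1: S3  (read b: S0→S3)
  step 2: S3  (read a: S3→S3)
  step 3: S3  (read a: S3→S3)
  step 4: S0  (read b: S3→S0)
  step 5: S3  (read b: S0→S3)
  step 6: S0  (read b: S3→S0)
  step 7: S3  (read b: S0→S3)
  step 8: S0  (read b: S3→S0)
  step 9: S1  (read c: S0→S1)
  step 10: S2  (read c: S1→S2)
  step 11: S6  (read a: S2→S6)

After x (step 10): S2. After xy (step 11): S6.
They differ (S2 ≠ S6), so y is not a cycle from the state after x; this split is not the one the pumping-lemma construction produces, and pumping y need not keep the string in L(M).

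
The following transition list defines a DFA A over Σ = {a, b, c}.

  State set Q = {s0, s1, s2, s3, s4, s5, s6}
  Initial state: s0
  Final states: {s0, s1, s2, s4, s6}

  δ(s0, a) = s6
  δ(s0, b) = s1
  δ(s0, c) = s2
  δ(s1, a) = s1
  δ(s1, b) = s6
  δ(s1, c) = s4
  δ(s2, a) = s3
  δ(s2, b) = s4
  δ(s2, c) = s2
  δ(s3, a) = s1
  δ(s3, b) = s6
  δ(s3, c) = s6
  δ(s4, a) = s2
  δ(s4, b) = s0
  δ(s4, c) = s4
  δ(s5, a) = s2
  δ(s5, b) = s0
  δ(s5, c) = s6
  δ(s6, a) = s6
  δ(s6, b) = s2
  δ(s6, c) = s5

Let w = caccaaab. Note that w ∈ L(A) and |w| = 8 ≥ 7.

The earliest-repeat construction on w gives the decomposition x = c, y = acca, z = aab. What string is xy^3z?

caccaaccaaccaaab

xy^3z = c·acca·acca·acca·aab = caccaaccaaccaaab.
Reading y = acca takes A from s2 back to s2, so after x·y·y·y the machine is still in s2, and z then leads to the accepting state s6. Hence caccaaccaaccaaab ∈ L(A).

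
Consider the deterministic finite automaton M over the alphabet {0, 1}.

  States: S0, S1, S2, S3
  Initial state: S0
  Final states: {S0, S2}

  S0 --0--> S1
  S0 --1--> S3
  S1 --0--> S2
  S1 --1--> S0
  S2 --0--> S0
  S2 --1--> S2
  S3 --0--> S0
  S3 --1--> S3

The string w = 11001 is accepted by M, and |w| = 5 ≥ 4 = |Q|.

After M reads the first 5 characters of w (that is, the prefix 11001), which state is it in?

Run of M on the first 5 characters of w = 1 1 0 0 1:
  step 0: S0  (start)
  step 1: S3  (read 1: S0→S3)
  step 2: S3  (read 1: S3→S3)
  step 3: S0  (read 0: S3→S0)
  step 4: S1  (read 0: S0→S1)
  step 5: S0  (read 1: S1→S0)

After reading 5 characters, M is in state S0.
(This kind of state-tracing is the core of the pumping-lemma construction: with 4 states, pigeonhole forces a repeat within the first 4 steps.)

S0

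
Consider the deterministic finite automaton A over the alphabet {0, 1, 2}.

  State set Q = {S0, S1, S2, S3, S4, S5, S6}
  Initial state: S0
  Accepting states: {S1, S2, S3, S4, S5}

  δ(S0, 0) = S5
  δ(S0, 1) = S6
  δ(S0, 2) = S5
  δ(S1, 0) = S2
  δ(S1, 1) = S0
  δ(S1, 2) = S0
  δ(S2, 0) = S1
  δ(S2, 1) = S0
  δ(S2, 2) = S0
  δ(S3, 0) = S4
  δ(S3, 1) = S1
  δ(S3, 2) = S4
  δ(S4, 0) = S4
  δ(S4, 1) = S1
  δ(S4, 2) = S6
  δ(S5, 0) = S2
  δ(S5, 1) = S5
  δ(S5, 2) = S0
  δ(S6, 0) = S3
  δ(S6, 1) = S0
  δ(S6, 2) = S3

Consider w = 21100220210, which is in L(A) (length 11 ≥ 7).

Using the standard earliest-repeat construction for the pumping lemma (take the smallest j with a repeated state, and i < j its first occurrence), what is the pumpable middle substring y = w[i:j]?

Run of A on w = 2 1 1 0 0 2 2 0 2 1 0:
  step 0: S0  (start)
  step 1: S5  (read 2: S0→S5)
  step 2: S5  (read 1: S5→S5)   ← first repeat (S5 seen earlier)
  step 3: S5  (read 1: S5→S5)
  step 4: S2  (read 0: S5→S2)
  step 5: S1  (read 0: S2→S1)
  step 6: S0  (read 2: S1→S0)
  step 7: S5  (read 2: S0→S5)
  step 8: S2  (read 0: S5→S2)
  step 9: S0  (read 2: S2→S0)
  step 10: S6  (read 1: S0→S6)
  step 11: S3  (read 0: S6→S3)

So i = 1, j = 2, giving x = w[0:1] = 2, y = w[1:2] = 1, z = w[2:11] = 100220210.
Check: |xy| = 2 ≤ 7 and |y| = 1 ≥ 1. Reading y takes A from S5 back to S5, so every xyⁱz is accepted.

1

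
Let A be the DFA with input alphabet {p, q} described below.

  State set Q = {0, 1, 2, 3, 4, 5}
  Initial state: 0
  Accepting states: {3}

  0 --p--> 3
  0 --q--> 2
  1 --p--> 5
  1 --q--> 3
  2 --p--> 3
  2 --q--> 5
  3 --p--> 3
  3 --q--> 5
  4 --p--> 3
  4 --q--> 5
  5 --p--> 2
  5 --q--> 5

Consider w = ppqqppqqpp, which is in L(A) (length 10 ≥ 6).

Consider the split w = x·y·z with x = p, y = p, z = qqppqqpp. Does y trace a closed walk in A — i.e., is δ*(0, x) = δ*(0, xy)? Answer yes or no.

State sequence: 0 -p-> 3 -p-> 3

After x (step 1): 3. After xy (step 2): 3.
They match, so y = p drives A around a cycle from 3 back to itself; pumping y any number of times keeps A in 3 before reading z, and xyⁱz ∈ L(A) for every i ≥ 0.

yes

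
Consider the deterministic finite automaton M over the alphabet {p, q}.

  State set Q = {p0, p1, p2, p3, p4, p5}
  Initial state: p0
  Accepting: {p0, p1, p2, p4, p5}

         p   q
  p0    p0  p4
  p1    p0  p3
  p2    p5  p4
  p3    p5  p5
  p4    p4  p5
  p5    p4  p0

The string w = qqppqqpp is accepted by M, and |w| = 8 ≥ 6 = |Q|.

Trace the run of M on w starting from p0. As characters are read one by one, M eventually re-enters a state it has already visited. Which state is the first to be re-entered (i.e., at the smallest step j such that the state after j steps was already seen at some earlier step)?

State sequence: p0 -q-> p4 -q-> p5 -p-> p4 -p-> p4 -q-> p5 -q-> p0 -p-> p0 -p-> p0
First repeat at step 3: p4 was already visited.

The earliest repeat is at step j = 3: M is in p4, which it already visited at step i = 1.
Pumping length from the standard proof: p = 6 (the number of states). The repeated state found above gives |xy| = j ≤ 6 and |y| = j − i ≥ 1.

p4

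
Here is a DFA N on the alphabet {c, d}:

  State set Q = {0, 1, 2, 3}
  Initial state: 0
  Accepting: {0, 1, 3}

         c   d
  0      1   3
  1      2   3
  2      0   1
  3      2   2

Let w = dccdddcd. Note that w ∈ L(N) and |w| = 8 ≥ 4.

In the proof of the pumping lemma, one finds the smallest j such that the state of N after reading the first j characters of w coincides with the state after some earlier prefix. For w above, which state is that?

0

Run of N on w = d c c d d d c d:
  step 0: 0  (start)
  step 1: 3  (read d: 0→3)
  step 2: 2  (read c: 3→2)
  step 3: 0  (read c: 2→0)   ← first repeat (0 seen earlier)
  step 4: 3  (read d: 0→3)
  step 5: 2  (read d: 3→2)
  step 6: 1  (read d: 2→1)
  step 7: 2  (read c: 1→2)
  step 8: 1  (read d: 2→1)

The earliest repeat is at step j = 3: N is in 0, which it already visited at step i = 0.
Since N has 4 states, any run of length ≥ 4 visits 4+1 states, so by pigeonhole some state repeats within the first 4 steps — that repeat gives the pumpable loop.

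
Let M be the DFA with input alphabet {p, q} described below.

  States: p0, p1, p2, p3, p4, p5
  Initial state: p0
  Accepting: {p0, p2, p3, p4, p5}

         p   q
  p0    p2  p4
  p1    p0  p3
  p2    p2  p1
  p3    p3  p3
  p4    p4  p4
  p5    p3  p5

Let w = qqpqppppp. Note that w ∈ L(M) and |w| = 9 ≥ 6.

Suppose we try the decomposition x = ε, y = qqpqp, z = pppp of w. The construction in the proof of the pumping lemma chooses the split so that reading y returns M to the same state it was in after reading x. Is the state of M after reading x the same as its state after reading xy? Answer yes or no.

no

Run of M on the first 5 characters of w = q q p q p:
  step 0: p0  (start)
  step 1: p4  (read q: p0→p4)
  step 2: p4  (read q: p4→p4)
  step 3: p4  (read p: p4→p4)
  step 4: p4  (read q: p4→p4)
  step 5: p4  (read p: p4→p4)

After x (step 0): p0. After xy (step 5): p4.
They differ (p0 ≠ p4), so y is not a cycle from the state after x; this split is not the one the pumping-lemma construction produces, and pumping y need not keep the string in L(M).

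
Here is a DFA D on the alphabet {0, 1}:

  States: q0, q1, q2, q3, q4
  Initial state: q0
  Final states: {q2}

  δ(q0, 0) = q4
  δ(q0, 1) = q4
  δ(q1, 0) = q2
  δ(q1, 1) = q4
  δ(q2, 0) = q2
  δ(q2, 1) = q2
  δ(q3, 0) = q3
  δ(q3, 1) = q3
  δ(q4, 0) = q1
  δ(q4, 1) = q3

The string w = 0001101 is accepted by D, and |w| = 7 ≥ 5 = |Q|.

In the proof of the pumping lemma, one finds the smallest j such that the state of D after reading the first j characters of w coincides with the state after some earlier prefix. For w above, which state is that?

q2

State sequence: q0 -0-> q4 -0-> q1 -0-> q2 -1-> q2 -1-> q2 -0-> q2 -1-> q2
First repeat at step 4: q2 was already visited.

The earliest repeat is at step j = 4: D is in q2, which it already visited at step i = 3.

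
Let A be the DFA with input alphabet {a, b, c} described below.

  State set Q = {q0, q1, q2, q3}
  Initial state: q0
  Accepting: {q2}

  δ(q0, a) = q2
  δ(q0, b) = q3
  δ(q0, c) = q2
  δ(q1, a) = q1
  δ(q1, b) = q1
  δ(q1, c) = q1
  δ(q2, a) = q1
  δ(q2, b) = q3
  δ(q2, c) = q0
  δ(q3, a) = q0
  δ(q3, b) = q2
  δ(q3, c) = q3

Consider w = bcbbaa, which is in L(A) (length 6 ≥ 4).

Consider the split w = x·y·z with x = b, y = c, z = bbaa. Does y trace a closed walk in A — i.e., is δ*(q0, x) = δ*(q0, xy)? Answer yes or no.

State sequence: q0 -b-> q3 -c-> q3

After x (step 1): q3. After xy (step 2): q3.
They match, so y = c drives A around a cycle from q3 back to itself; pumping y any number of times keeps A in q3 before reading z, and xyⁱz ∈ L(A) for every i ≥ 0.

yes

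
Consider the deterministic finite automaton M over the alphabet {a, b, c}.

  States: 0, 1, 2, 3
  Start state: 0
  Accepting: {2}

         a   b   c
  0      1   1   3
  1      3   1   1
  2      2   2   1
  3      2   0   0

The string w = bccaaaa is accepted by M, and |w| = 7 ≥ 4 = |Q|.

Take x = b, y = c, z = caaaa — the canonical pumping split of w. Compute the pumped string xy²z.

xy^2z = b·c·c·caaaa = bcccaaaa.
Reading y = c takes M from 1 back to 1, so after x·y·y the machine is still in 1, and z then leads to the accepting state 2. Hence bcccaaaa ∈ L(M).

bcccaaaa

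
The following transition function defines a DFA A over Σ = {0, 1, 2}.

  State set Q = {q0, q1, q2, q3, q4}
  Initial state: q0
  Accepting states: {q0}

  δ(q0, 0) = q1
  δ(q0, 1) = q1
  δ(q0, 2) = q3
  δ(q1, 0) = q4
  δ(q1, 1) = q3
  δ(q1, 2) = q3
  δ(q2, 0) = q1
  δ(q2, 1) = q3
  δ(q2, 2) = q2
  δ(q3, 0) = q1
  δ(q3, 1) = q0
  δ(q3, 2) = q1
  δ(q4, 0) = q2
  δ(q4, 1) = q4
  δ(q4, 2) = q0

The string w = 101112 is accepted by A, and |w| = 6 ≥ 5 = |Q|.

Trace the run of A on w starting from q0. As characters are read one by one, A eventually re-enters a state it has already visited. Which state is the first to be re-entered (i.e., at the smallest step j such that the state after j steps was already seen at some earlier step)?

State sequence: q0 -1-> q1 -0-> q4 -1-> q4 -1-> q4 -1-> q4 -2-> q0
First repeat at step 3: q4 was already visited.

The earliest repeat is at step j = 3: A is in q4, which it already visited at step i = 2.
With |Q| = 5, pigeonhole forces a state repeat no later than step 5; the substring read between the first and second visits to that state can be pumped.

q4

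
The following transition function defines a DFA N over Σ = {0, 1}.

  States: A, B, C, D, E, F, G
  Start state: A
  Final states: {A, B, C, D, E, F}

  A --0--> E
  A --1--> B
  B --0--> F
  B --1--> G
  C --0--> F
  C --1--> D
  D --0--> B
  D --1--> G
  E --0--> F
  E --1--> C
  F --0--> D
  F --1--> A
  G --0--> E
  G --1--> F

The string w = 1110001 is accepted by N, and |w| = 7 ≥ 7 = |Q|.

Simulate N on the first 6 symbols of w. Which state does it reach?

F

State sequence: A -1-> B -1-> G -1-> F -0-> D -0-> B -0-> F

After reading 6 characters, N is in state F.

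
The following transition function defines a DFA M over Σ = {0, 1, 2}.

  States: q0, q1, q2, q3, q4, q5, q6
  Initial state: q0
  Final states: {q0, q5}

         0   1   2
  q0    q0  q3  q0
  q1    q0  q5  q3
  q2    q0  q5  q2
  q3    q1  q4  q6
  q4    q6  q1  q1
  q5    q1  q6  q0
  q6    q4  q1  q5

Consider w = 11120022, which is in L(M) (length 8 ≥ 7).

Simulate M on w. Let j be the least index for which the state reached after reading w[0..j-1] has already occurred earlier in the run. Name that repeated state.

q3

Run of M on w = 1 1 1 2 0 0 2 2:
  step 0: q0  (start)
  step 1: q3  (read 1: q0→q3)
  step 2: q4  (read 1: q3→q4)
  step 3: q1  (read 1: q4→q1)
  step 4: q3  (read 2: q1→q3)   ← first repeat (q3 seen earlier)
  step 5: q1  (read 0: q3→q1)
  step 6: q0  (read 0: q1→q0)
  step 7: q0  (read 2: q0→q0)
  step 8: q0  (read 2: q0→q0)

The earliest repeat is at step j = 4: M is in q3, which it already visited at step i = 1.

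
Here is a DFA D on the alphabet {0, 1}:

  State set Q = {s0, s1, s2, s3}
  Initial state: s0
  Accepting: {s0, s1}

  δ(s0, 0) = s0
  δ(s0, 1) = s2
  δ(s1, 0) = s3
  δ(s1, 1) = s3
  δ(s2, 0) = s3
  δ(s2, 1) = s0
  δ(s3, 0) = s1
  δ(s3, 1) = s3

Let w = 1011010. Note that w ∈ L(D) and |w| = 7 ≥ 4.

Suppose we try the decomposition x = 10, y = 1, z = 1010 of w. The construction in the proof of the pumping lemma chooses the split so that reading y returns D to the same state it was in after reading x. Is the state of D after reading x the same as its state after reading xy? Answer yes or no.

State sequence: s0 -1-> s2 -0-> s3 -1-> s3

After x (step 2): s3. After xy (step 3): s3.
They match, so y = 1 drives D around a cycle from s3 back to itself; pumping y any number of times keeps D in s3 before reading z, and xyⁱz ∈ L(D) for every i ≥ 0.

yes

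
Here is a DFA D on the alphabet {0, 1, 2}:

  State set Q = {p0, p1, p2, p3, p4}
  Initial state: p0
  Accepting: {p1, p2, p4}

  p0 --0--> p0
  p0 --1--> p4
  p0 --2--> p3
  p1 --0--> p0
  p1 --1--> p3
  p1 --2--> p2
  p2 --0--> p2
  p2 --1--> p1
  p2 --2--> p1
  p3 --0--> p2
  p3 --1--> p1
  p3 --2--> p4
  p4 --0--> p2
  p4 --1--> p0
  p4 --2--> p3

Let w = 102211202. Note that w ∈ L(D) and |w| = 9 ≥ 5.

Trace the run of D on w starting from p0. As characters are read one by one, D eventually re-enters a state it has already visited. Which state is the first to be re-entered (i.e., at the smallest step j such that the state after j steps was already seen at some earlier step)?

p2

Run of D on w = 1 0 2 2 1 1 2 0 2:
  step 0: p0  (start)
  step 1: p4  (read 1: p0→p4)
  step 2: p2  (read 0: p4→p2)
  step 3: p1  (read 2: p2→p1)
  step 4: p2  (read 2: p1→p2)   ← first repeat (p2 seen earlier)
  step 5: p1  (read 1: p2→p1)
  step 6: p3  (read 1: p1→p3)
  step 7: p4  (read 2: p3→p4)
  step 8: p2  (read 0: p4→p2)
  step 9: p1  (read 2: p2→p1)

The earliest repeat is at step j = 4: D is in p2, which it already visited at step i = 2.
The DFA has 5 states, so the proof of the pumping lemma guarantees a repeated state among the first 5+1 visited; the segment between the two visits is the pumpable y.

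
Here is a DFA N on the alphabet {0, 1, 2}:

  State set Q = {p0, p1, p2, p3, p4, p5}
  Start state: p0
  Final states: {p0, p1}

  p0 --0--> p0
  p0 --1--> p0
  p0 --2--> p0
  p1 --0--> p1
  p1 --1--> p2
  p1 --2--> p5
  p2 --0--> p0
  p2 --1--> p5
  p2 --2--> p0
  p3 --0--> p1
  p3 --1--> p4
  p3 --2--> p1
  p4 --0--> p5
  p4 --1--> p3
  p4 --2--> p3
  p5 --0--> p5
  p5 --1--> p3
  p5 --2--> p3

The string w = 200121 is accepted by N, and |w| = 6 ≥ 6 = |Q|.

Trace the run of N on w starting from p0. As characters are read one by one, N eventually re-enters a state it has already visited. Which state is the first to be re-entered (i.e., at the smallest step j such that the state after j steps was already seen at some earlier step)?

p0

Run of N on w = 2 0 0 1 2 1:
  step 0: p0  (start)
  step 1: p0  (read 2: p0→p0)   ← first repeat (p0 seen earlier)
  step 2: p0  (read 0: p0→p0)
  step 3: p0  (read 0: p0→p0)
  step 4: p0  (read 1: p0→p0)
  step 5: p0  (read 2: p0→p0)
  step 6: p0  (read 1: p0→p0)

The earliest repeat is at step j = 1: N is in p0, which it already visited at step i = 0.
With |Q| = 6, pigeonhole forces a state repeat no later than step 6; the substring read between the first and second visits to that state can be pumped.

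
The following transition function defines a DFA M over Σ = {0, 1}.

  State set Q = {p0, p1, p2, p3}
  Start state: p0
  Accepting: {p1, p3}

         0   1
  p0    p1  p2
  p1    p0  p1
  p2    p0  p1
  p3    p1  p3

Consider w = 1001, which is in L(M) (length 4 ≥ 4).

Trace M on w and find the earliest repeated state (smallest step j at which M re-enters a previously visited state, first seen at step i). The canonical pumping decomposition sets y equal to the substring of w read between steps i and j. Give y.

10

State sequence: p0 -1-> p2 -0-> p0 -0-> p1 -1-> p1
First repeat at step 2: p0 was already visited.

So i = 0, j = 2, giving x = w[0:0] = ε, y = w[0:2] = 10, z = w[2:4] = 01.
Check: |xy| = 2 ≤ 4 and |y| = 2 ≥ 1. Reading y takes M from p0 back to p0, so every xyⁱz is accepted.
Since M has 4 states, any run of length ≥ 4 visits 4+1 states, so by pigeonhole some state repeats within the first 4 steps — that repeat gives the pumpable loop.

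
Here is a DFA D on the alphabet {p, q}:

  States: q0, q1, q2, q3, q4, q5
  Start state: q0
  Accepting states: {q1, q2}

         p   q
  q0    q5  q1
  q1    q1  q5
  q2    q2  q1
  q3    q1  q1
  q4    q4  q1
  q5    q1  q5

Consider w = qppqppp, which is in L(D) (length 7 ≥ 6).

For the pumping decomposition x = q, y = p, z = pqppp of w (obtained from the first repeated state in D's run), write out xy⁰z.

qpqppp

xy⁰z = xz = q·pqppp = qpqppp.
Reading y = p takes D from q1 back to q1, so after x the machine is still in q1, and z then leads to the accepting state q1. Hence qpqppp ∈ L(D).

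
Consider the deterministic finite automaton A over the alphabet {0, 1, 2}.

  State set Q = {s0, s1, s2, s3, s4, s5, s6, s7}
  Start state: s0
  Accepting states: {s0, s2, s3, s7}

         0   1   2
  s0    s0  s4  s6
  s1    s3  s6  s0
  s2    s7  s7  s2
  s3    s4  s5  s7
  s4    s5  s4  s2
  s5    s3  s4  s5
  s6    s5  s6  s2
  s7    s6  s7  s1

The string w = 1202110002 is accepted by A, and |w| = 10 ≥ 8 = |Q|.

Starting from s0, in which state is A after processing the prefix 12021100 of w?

s3

State sequence: s0 -1-> s4 -2-> s2 -0-> s7 -2-> s1 -1-> s6 -1-> s6 -0-> s5 -0-> s3

After reading 8 characters, A is in state s3.
(This kind of state-tracing is the core of the pumping-lemma construction: with 8 states, pigeonhole forces a repeat within the first 8 steps.)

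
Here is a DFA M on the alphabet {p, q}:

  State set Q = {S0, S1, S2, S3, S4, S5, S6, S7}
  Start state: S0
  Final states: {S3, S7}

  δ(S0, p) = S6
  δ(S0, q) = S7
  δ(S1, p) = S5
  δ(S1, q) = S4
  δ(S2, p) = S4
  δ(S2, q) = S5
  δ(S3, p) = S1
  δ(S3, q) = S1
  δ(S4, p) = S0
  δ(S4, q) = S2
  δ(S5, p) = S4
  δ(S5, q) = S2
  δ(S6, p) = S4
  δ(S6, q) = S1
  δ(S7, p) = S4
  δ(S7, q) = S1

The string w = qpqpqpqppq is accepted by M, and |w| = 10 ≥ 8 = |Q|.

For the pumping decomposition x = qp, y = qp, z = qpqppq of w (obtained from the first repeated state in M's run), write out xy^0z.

xy⁰z = xz = qp·qpqppq = qpqpqppq.
Reading y = qp takes M from S4 back to S4, so after x the machine is still in S4, and z then leads to the accepting state S7. Hence qpqpqppq ∈ L(M).

qpqpqppq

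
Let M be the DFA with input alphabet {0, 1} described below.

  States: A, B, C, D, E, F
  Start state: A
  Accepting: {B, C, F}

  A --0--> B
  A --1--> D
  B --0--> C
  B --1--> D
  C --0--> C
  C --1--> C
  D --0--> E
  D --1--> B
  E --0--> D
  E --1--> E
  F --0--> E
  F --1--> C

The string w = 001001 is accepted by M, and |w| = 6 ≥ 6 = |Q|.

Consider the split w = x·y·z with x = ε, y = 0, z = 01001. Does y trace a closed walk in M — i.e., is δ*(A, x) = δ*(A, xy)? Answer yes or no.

no

Run of M on the first 1 characters of w = 0:
  step 0: A  (start)
  step 1: B  (read 0: A→B)

After x (step 0): A. After xy (step 1): B.
They differ (A ≠ B), so y is not a cycle from the state after x; this split is not the one the pumping-lemma construction produces, and pumping y need not keep the string in L(M).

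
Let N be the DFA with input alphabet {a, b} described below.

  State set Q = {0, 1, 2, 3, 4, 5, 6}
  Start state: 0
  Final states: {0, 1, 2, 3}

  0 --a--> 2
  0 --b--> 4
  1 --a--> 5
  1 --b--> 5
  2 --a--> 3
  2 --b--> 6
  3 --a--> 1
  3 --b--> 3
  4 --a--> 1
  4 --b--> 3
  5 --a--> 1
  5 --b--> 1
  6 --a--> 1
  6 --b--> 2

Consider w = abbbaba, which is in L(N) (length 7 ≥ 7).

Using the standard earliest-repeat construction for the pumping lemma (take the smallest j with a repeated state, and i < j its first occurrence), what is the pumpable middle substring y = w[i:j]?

bb

Run of N on w = a b b b a b a:
  step 0: 0  (start)
  step 1: 2  (read a: 0→2)
  step 2: 6  (read b: 2→6)
  step 3: 2  (read b: 6→2)   ← first repeat (2 seen earlier)
  step 4: 6  (read b: 2→6)
  step 5: 1  (read a: 6→1)
  step 6: 5  (read b: 1→5)
  step 7: 1  (read a: 5→1)

So i = 1, j = 3, giving x = w[0:1] = a, y = w[1:3] = bb, z = w[3:7] = baba.
Check: |xy| = 3 ≤ 7 and |y| = 2 ≥ 1. Reading y takes N from 2 back to 2, so every xyⁱz is accepted.
Since N has 7 states, any run of length ≥ 7 visits 7+1 states, so by pigeonhole some state repeats within the first 7 steps — that repeat gives the pumpable loop.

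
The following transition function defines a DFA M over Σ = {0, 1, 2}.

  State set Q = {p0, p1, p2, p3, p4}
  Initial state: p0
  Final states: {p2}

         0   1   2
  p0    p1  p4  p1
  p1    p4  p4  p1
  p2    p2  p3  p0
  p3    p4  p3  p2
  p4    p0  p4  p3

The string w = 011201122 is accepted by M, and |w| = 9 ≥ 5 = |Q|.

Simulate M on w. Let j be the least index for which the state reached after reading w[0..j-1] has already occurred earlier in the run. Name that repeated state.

Run of M on w = 0 1 1 2 0 1 1 2 2:
  step 0: p0  (start)
  step 1: p1  (read 0: p0→p1)
  step 2: p4  (read 1: p1→p4)
  step 3: p4  (read 1: p4→p4)   ← first repeat (p4 seen earlier)
  step 4: p3  (read 2: p4→p3)
  step 5: p4  (read 0: p3→p4)
  step 6: p4  (read 1: p4→p4)
  step 7: p4  (read 1: p4→p4)
  step 8: p3  (read 2: p4→p3)
  step 9: p2  (read 2: p3→p2)

The earliest repeat is at step j = 3: M is in p4, which it already visited at step i = 2.
Since M has 5 states, any run of length ≥ 5 visits 5+1 states, so by pigeonhole some state repeats within the first 5 steps — that repeat gives the pumpable loop.

p4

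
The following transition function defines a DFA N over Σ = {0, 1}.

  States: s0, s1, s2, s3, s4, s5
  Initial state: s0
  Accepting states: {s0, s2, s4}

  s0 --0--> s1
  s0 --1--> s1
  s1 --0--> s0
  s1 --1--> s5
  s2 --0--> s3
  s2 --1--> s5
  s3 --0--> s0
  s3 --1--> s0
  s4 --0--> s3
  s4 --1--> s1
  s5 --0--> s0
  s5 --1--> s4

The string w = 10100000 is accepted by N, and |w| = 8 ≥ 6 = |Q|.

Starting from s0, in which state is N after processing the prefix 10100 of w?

s1

State sequence: s0 -1-> s1 -0-> s0 -1-> s1 -0-> s0 -0-> s1

After reading 5 characters, N is in state s1.
(This kind of state-tracing is the core of the pumping-lemma construction: with 6 states, pigeonhole forces a repeat within the first 6 steps.)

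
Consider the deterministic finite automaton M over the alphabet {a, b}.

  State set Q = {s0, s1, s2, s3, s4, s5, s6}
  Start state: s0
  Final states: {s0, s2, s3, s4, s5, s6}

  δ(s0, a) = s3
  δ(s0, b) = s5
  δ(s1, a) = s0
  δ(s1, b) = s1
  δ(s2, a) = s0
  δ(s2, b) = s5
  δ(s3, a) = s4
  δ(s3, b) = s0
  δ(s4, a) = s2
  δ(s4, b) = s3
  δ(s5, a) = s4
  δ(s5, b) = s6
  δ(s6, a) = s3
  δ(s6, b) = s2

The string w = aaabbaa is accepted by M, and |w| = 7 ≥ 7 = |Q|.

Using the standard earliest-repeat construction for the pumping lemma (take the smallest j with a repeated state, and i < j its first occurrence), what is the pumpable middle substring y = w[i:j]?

aabba

Run of M on w = a a a b b a a:
  step 0: s0  (start)
  step 1: s3  (read a: s0→s3)
  step 2: s4  (read a: s3→s4)
  step 3: s2  (read a: s4→s2)
  step 4: s5  (read b: s2→s5)
  step 5: s6  (read b: s5→s6)
  step 6: s3  (read a: s6→s3)   ← first repeat (s3 seen earlier)
  step 7: s4  (read a: s3→s4)

So i = 1, j = 6, giving x = w[0:1] = a, y = w[1:6] = aabba, z = w[6:7] = a.
Check: |xy| = 6 ≤ 7 and |y| = 5 ≥ 1. Reading y takes M from s3 back to s3, so every xyⁱz is accepted.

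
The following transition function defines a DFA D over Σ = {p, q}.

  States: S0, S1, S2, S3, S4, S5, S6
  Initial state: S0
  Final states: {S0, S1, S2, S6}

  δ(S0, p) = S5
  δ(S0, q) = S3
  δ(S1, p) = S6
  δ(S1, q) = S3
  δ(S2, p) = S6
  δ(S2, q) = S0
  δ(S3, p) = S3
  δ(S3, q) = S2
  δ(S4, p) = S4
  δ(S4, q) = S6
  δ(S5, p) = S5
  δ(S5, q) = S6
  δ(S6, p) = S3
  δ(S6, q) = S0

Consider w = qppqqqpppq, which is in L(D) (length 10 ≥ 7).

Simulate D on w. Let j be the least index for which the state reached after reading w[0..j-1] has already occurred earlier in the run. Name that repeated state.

Run of D on w = q p p q q q p p p q:
  step 0: S0  (start)
  step 1: S3  (read q: S0→S3)
  step 2: S3  (read p: S3→S3)   ← first repeat (S3 seen earlier)
  step 3: S3  (read p: S3→S3)
  step 4: S2  (read q: S3→S2)
  step 5: S0  (read q: S2→S0)
  step 6: S3  (read q: S0→S3)
  step 7: S3  (read p: S3→S3)
  step 8: S3  (read p: S3→S3)
  step 9: S3  (read p: S3→S3)
  step 10: S2  (read q: S3→S2)

The earliest repeat is at step j = 2: D is in S3, which it already visited at step i = 1.
Pumping length from the standard proof: p = 7 (the number of states). The repeated state found above gives |xy| = j ≤ 7 and |y| = j − i ≥ 1.

S3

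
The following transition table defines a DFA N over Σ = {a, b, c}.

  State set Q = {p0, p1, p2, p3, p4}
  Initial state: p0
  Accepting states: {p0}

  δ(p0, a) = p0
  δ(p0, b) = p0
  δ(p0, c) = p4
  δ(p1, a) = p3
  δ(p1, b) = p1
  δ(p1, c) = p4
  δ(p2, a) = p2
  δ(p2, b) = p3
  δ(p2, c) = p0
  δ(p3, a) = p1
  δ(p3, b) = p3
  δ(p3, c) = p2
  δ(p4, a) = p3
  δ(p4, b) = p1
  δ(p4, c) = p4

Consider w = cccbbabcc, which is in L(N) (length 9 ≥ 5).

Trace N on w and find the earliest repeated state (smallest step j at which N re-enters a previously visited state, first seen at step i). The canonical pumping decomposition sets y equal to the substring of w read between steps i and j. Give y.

c

Run of N on w = c c c b b a b c c:
  step 0: p0  (start)
  step 1: p4  (read c: p0→p4)
  step 2: p4  (read c: p4→p4)   ← first repeat (p4 seen earlier)
  step 3: p4  (read c: p4→p4)
  step 4: p1  (read b: p4→p1)
  step 5: p1  (read b: p1→p1)
  step 6: p3  (read a: p1→p3)
  step 7: p3  (read b: p3→p3)
  step 8: p2  (read c: p3→p2)
  step 9: p0  (read c: p2→p0)

So i = 1, j = 2, giving x = w[0:1] = c, y = w[1:2] = c, z = w[2:9] = cbbabcc.
Check: |xy| = 2 ≤ 5 and |y| = 1 ≥ 1. Reading y takes N from p4 back to p4, so every xyⁱz is accepted.
With |Q| = 5, pigeonhole forces a state repeat no later than step 5; the substring read between the first and second visits to that state can be pumped.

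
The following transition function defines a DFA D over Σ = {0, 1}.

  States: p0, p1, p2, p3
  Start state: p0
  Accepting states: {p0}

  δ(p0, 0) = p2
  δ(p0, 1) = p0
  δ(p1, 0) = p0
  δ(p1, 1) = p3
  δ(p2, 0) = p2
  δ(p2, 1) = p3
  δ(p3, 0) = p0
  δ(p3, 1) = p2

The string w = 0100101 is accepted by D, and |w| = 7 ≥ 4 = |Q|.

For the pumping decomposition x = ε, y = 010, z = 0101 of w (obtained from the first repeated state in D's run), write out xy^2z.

0100100101

xy^2z = ε·010·010·0101 = 0100100101.
Reading y = 010 takes D from p0 back to p0, so after x·y·y the machine is still in p0, and z then leads to the accepting state p0. Hence 0100100101 ∈ L(D).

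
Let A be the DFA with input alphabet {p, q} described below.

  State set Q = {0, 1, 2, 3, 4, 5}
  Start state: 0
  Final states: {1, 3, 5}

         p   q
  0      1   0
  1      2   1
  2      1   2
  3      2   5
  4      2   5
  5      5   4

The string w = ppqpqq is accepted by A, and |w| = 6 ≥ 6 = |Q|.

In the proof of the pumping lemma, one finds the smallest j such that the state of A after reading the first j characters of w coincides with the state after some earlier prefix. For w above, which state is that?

2

State sequence: 0 -p-> 1 -p-> 2 -q-> 2 -p-> 1 -q-> 1 -q-> 1
First repeat at step 3: 2 was already visited.

The earliest repeat is at step j = 3: A is in 2, which it already visited at step i = 2.
Pumping length from the standard proof: p = 6 (the number of states). The repeated state found above gives |xy| = j ≤ 6 and |y| = j − i ≥ 1.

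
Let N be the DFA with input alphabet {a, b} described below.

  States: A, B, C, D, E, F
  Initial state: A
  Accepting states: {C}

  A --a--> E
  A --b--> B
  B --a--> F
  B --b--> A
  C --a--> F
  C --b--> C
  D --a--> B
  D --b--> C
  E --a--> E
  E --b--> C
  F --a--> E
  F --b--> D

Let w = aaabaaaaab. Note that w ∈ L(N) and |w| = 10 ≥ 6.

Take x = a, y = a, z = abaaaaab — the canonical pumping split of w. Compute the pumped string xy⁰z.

aabaaaaab

xy⁰z = xz = a·abaaaaab = aabaaaaab.
Reading y = a takes N from E back to E, so after x the machine is still in E, and z then leads to the accepting state C. Hence aabaaaaab ∈ L(N).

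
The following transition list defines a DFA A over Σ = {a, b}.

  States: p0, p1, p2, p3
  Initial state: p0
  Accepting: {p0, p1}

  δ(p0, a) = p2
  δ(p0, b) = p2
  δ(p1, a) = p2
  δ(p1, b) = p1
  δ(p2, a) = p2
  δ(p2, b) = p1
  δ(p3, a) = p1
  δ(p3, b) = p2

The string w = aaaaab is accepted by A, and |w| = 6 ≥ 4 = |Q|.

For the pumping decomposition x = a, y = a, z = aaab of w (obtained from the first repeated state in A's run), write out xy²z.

aaaaaab

xy^2z = a·a·a·aaab = aaaaaab.
Reading y = a takes A from p2 back to p2, so after x·y·y the machine is still in p2, and z then leads to the accepting state p1. Hence aaaaaab ∈ L(A).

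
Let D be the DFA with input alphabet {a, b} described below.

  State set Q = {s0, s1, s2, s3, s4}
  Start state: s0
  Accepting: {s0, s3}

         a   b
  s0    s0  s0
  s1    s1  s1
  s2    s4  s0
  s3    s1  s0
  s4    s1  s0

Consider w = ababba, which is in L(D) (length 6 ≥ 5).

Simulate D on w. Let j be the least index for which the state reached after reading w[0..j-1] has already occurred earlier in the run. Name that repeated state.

Run of D on w = a b a b b a:
  step 0: s0  (start)
  step 1: s0  (read a: s0→s0)   ← first repeat (s0 seen earlier)
  step 2: s0  (read b: s0→s0)
  step 3: s0  (read a: s0→s0)
  step 4: s0  (read b: s0→s0)
  step 5: s0  (read b: s0→s0)
  step 6: s0  (read a: s0→s0)

The earliest repeat is at step j = 1: D is in s0, which it already visited at step i = 0.

s0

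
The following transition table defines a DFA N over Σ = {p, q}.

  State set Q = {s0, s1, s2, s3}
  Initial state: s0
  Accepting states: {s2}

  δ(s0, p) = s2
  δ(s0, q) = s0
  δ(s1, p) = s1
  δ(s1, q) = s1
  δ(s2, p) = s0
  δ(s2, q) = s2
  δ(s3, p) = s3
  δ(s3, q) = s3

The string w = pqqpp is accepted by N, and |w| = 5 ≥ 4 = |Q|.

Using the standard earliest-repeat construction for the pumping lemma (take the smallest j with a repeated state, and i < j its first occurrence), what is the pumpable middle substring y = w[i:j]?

q

State sequence: s0 -p-> s2 -q-> s2 -q-> s2 -p-> s0 -p-> s2
First repeat at step 2: s2 was already visited.

So i = 1, j = 2, giving x = w[0:1] = p, y = w[1:2] = q, z = w[2:5] = qpp.
Check: |xy| = 2 ≤ 4 and |y| = 1 ≥ 1. Reading y takes N from s2 back to s2, so every xyⁱz is accepted.
Since N has 4 states, any run of length ≥ 4 visits 4+1 states, so by pigeonhole some state repeats within the first 4 steps — that repeat gives the pumpable loop.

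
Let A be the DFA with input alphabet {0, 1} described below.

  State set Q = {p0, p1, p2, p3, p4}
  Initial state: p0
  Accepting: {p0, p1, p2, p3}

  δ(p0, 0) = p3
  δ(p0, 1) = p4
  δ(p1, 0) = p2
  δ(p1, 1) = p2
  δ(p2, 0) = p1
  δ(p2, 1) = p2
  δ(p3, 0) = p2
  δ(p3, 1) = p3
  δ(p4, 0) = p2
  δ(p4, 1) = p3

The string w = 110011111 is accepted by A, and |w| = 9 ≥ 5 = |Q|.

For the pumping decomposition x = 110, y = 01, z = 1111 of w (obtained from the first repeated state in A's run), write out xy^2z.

xy^2z = 110·01·01·1111 = 11001011111.
Reading y = 01 takes A from p2 back to p2, so after x·y·y the machine is still in p2, and z then leads to the accepting state p2. Hence 11001011111 ∈ L(A).

11001011111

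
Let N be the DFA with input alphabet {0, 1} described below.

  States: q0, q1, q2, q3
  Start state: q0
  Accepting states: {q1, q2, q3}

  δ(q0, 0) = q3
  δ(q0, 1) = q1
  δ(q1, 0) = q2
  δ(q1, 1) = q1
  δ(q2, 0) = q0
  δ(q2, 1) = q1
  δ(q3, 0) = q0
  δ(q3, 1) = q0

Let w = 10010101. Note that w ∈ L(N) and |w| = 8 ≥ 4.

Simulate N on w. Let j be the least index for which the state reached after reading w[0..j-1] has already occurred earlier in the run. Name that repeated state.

q0

State sequence: q0 -1-> q1 -0-> q2 -0-> q0 -1-> q1 -0-> q2 -1-> q1 -0-> q2 -1-> q1
First repeat at step 3: q0 was already visited.

The earliest repeat is at step j = 3: N is in q0, which it already visited at step i = 0.
Since N has 4 states, any run of length ≥ 4 visits 4+1 states, so by pigeonhole some state repeats within the first 4 steps — that repeat gives the pumpable loop.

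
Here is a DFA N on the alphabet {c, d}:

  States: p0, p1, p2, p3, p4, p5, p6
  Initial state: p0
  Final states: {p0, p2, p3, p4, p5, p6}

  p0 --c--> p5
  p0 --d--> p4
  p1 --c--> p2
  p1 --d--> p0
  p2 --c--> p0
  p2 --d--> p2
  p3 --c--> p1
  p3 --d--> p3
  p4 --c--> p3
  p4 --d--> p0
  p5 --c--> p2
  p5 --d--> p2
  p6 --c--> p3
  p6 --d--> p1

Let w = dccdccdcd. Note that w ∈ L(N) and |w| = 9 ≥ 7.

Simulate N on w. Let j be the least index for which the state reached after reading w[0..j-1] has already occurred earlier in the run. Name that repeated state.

p0

Run of N on w = d c c d c c d c d:
  step 0: p0  (start)
  step 1: p4  (read d: p0→p4)
  step 2: p3  (read c: p4→p3)
  step 3: p1  (read c: p3→p1)
  step 4: p0  (read d: p1→p0)   ← first repeat (p0 seen earlier)
  step 5: p5  (read c: p0→p5)
  step 6: p2  (read c: p5→p2)
  step 7: p2  (read d: p2→p2)
  step 8: p0  (read c: p2→p0)
  step 9: p4  (read d: p0→p4)

The earliest repeat is at step j = 4: N is in p0, which it already visited at step i = 0.
Pumping length from the standard proof: p = 7 (the number of states). The repeated state found above gives |xy| = j ≤ 7 and |y| = j − i ≥ 1.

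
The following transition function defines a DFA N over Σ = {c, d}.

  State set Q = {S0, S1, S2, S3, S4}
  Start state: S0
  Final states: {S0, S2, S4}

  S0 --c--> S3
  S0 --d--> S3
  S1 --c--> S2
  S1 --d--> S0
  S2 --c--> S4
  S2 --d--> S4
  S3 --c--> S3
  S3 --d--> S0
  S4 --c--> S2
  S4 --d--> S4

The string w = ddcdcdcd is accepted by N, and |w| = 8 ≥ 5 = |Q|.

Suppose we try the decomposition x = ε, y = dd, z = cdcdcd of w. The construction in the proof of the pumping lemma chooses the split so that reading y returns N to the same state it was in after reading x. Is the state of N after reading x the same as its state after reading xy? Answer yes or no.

Run of N on the first 2 characters of w = d d:
  step 0: S0  (start)
  step 1: S3  (read d: S0→S3)
  step 2: S0  (read d: S3→S0)

After x (step 0): S0. After xy (step 2): S0.
They match, so y = dd drives N around a cycle from S0 back to itself; pumping y any number of times keeps N in S0 before reading z, and xyⁱz ∈ L(N) for every i ≥ 0.

yes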